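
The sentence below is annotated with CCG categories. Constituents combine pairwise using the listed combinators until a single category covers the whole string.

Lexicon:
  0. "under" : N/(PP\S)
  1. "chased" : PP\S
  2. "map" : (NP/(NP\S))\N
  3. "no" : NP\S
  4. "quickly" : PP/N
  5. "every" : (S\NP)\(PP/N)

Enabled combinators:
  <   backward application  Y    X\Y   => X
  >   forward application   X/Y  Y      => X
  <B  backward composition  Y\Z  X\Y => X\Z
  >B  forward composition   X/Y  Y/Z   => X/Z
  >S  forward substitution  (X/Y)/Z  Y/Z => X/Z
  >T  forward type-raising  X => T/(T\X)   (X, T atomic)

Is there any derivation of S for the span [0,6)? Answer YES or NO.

YES

[0,6] S   <
  [0,4] NP   >
    [0,3] NP/(NP\S)   <
      [0,2] N   >
        [0,1] "under" : N/(PP\S)
        [1,2] "chased" : PP\S
      [2,3] "map" : (NP/(NP\S))\N
    [3,4] "no" : NP\S
  [4,6] S\NP   <
    [4,5] "quickly" : PP/N
    [5,6] "every" : (S\NP)\(PP/N)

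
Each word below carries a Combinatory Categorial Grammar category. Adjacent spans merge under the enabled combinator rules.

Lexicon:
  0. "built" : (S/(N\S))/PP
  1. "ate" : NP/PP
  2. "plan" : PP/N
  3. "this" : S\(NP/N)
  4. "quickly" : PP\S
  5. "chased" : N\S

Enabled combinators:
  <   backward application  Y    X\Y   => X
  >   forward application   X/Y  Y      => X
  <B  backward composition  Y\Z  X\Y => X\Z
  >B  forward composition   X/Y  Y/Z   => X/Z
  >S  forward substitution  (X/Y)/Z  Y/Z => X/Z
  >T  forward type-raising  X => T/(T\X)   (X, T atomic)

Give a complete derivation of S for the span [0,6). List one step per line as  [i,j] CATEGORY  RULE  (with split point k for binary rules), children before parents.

[0,1] (S/(N\S))/PP  lex  "built"
[1,2] NP/PP  lex  "ate"
[2,3] PP/N  lex  "plan"
[1,3] NP/N  >B  k=2
[3,4] S\(NP/N)  lex  "this"
[1,4] S  <  k=3
[4,5] PP\S  lex  "quickly"
[1,5] PP  <  k=4
[0,5] S/(N\S)  >  k=1
[5,6] N\S  lex  "chased"
[0,6] S  >  k=5

[0,6] S   >
  [0,5] S/(N\S)   >
    [0,1] "built" : (S/(N\S))/PP
    [1,5] PP   <
      [1,4] S   <
        [1,3] NP/N   >B
          [1,2] "ate" : NP/PP
          [2,3] "plan" : PP/N
        [3,4] "this" : S\(NP/N)
      [4,5] "quickly" : PP\S
  [5,6] "chased" : N\S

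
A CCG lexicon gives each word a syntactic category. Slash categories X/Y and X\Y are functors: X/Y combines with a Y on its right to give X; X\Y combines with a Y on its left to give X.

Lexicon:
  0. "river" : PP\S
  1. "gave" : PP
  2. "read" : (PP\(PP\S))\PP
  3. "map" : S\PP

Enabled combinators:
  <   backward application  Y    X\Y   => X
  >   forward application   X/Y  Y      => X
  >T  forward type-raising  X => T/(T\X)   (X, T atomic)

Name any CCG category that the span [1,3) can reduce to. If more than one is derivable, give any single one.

PP\(PP\S)

[0,4] S   <
  [0,3] PP   <
    [0,1] "river" : PP\S
    [1,3] PP\(PP\S)   <
      [1,2] "gave" : PP
      [2,3] "read" : (PP\(PP\S))\PP
  [3,4] "map" : S\PP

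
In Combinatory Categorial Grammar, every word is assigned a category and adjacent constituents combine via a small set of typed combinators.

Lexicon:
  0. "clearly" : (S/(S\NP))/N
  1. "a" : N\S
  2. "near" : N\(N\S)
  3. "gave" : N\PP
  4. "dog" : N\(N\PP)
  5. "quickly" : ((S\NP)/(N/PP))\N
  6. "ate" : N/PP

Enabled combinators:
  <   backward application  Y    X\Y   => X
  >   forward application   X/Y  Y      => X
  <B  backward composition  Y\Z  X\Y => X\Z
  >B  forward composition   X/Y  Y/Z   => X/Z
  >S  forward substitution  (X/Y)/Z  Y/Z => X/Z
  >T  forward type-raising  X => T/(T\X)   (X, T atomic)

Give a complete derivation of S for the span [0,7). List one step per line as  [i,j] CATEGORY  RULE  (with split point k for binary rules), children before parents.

[0,1] (S/(S\NP))/N  lex  "clearly"
[1,2] N\S  lex  "a"
[2,3] N\(N\S)  lex  "near"
[1,3] N  <  k=2
[0,3] S/(S\NP)  >  k=1
[3,4] N\PP  lex  "gave"
[4,5] N\(N\PP)  lex  "dog"
[3,5] N  <  k=4
[5,6] ((S\NP)/(N/PP))\N  lex  "quickly"
[3,6] (S\NP)/(N/PP)  <  k=5
[6,7] N/PP  lex  "ate"
[3,7] S\NP  >  k=6
[0,7] S  >  k=3

[0,7] S   >
  [0,3] S/(S\NP)   >
    [0,1] "clearly" : (S/(S\NP))/N
    [1,3] N   <
      [1,2] "a" : N\S
      [2,3] "near" : N\(N\S)
  [3,7] S\NP   >
    [3,6] (S\NP)/(N/PP)   <
      [3,5] N   <
        [3,4] "gave" : N\PP
        [4,5] "dog" : N\(N\PP)
      [5,6] "quickly" : ((S\NP)/(N/PP))\N
    [6,7] "ate" : N/PP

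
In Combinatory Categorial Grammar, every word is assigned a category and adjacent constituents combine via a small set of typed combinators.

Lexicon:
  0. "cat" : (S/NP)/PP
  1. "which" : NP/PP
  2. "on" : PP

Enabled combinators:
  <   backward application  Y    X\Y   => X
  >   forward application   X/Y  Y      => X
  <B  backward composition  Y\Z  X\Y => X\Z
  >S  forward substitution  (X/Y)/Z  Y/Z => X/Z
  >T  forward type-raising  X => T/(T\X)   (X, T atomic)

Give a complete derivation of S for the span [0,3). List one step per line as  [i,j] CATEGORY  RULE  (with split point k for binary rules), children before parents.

[0,3] S   >
  [0,2] S/PP   >S
    [0,1] "cat" : (S/NP)/PP
    [1,2] "which" : NP/PP
  [2,3] "on" : PP

[0,1] (S/NP)/PP  lex  "cat"
[1,2] NP/PP  lex  "which"
[0,2] S/PP  >S  k=1
[2,3] PP  lex  "on"
[0,3] S  >  k=2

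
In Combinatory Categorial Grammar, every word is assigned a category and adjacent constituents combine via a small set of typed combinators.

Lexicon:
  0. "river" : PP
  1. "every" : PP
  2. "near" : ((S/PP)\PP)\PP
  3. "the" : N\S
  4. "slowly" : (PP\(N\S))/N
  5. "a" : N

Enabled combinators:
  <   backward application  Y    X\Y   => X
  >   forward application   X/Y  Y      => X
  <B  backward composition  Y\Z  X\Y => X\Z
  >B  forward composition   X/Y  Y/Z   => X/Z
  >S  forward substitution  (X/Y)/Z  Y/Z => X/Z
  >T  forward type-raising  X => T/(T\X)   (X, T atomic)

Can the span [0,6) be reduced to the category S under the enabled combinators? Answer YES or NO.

[0,6] S   >
  [0,3] S/PP   <
    [0,1] "river" : PP
    [1,3] (S/PP)\PP   <
      [1,2] "every" : PP
      [2,3] "near" : ((S/PP)\PP)\PP
  [3,6] PP   <
    [3,4] "the" : N\S
    [4,6] PP\(N\S)   >
      [4,5] "slowly" : (PP\(N\S))/N
      [5,6] "a" : N

YES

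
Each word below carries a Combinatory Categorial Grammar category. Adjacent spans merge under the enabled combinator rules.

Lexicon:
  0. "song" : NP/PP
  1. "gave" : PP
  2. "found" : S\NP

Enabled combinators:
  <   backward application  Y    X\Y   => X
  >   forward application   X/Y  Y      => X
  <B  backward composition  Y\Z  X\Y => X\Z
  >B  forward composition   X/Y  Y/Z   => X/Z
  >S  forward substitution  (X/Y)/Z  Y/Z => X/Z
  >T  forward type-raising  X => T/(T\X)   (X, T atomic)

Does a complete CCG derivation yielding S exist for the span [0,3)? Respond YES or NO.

YES

[0,3] S   <
  [0,2] NP   >
    [0,1] "song" : NP/PP
    [1,2] "gave" : PP
  [2,3] "found" : S\NP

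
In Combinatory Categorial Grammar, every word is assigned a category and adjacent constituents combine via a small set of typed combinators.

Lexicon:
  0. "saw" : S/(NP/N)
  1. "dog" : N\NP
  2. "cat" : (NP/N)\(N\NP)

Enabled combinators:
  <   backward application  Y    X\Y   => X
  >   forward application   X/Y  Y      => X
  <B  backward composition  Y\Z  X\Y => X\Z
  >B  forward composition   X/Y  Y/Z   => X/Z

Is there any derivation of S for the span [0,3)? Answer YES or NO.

YES

[0,3] S   >
  [0,1] "saw" : S/(NP/N)
  [1,3] NP/N   <
    [1,2] "dog" : N\NP
    [2,3] "cat" : (NP/N)\(N\NP)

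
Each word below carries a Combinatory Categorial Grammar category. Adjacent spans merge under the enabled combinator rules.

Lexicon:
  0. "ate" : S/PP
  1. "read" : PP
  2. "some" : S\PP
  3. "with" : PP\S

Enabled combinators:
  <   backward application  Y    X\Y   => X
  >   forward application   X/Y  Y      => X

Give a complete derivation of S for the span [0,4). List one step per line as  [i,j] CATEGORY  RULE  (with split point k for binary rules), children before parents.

[0,1] S/PP  lex  "ate"
[1,2] PP  lex  "read"
[2,3] S\PP  lex  "some"
[1,3] S  <  k=2
[3,4] PP\S  lex  "with"
[1,4] PP  <  k=3
[0,4] S  >  k=1

[0,4] S   >
  [0,1] "ate" : S/PP
  [1,4] PP   <
    [1,3] S   <
      [1,2] "read" : PP
      [2,3] "some" : S\PP
    [3,4] "with" : PP\S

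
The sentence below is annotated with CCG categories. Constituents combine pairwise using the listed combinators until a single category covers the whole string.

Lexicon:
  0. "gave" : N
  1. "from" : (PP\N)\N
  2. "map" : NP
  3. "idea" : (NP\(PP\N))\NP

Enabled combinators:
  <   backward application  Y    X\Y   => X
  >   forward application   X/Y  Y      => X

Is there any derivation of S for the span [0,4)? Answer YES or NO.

N (PP\N)\N NP (NP\(PP\N))\NP
CKY chart[0,4] = {NP}; S ∉ chart

NO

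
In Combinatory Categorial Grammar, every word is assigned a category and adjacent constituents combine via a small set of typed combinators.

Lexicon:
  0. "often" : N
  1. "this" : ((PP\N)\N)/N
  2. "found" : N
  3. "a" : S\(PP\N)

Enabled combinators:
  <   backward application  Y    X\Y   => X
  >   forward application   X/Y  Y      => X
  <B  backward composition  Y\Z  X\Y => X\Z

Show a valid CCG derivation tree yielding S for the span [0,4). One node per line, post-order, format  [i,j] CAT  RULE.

[0,1] N  lex  "often"
[1,2] ((PP\N)\N)/N  lex  "this"
[2,3] N  lex  "found"
[1,3] (PP\N)\N  >  k=2
[0,3] PP\N  <  k=1
[3,4] S\(PP\N)  lex  "a"
[0,4] S  <  k=3

[0,4] S   <
  [0,3] PP\N   <
    [0,1] "often" : N
    [1,3] (PP\N)\N   >
      [1,2] "this" : ((PP\N)\N)/N
      [2,3] "found" : N
  [3,4] "a" : S\(PP\N)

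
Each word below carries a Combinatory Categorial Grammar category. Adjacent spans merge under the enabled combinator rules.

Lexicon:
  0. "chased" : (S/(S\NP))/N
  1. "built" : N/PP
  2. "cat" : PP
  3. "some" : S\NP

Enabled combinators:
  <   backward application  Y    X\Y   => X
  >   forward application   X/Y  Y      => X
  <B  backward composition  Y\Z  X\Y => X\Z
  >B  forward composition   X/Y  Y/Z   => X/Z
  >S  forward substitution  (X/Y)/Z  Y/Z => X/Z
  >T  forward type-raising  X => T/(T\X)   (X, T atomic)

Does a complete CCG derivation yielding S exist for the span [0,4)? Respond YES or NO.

YES

[0,4] S   >
  [0,3] S/(S\NP)   >
    [0,1] "chased" : (S/(S\NP))/N
    [1,3] N   >
      [1,2] "built" : N/PP
      [2,3] "cat" : PP
  [3,4] "some" : S\NP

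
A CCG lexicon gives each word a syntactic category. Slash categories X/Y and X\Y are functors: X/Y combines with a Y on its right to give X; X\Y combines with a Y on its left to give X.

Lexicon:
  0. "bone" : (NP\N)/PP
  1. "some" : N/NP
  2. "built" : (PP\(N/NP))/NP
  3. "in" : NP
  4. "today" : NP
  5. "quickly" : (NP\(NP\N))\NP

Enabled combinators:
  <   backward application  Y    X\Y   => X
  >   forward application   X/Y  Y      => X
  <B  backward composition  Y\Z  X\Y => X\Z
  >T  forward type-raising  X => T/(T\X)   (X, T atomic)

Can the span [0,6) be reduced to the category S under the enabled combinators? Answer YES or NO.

NO

(NP\N)/PP N/NP (PP\(N/NP))/NP NP NP (NP\(NP\N))\NP
CKY chart[0,6] = {N/(N\NP), NP, NP/(NP\NP), PP/(PP\NP), S/(S\NP)}; S ∉ chart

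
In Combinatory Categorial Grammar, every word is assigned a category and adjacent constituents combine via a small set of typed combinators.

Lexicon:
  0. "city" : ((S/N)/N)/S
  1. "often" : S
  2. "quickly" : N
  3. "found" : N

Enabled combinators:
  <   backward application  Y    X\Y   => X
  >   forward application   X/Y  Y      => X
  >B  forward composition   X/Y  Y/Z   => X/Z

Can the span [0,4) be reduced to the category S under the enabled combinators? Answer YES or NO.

[0,4] S   >
  [0,3] S/N   >
    [0,2] (S/N)/N   >
      [0,1] "city" : ((S/N)/N)/S
      [1,2] "often" : S
    [2,3] "quickly" : N
  [3,4] "found" : N

YES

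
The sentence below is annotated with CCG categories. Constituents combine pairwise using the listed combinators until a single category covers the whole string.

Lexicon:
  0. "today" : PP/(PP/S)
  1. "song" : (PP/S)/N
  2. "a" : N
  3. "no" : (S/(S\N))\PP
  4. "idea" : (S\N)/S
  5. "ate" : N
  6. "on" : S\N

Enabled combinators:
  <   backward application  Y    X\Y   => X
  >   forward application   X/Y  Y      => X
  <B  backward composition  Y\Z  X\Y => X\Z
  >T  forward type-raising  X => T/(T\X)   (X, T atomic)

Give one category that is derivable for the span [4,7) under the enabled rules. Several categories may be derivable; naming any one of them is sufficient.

[0,7] S   >
  [0,4] S/(S\N)   <
    [0,3] PP   >
      [0,1] "today" : PP/(PP/S)
      [1,3] PP/S   >
        [1,2] "song" : (PP/S)/N
        [2,3] "a" : N
    [3,4] "no" : (S/(S\N))\PP
  [4,7] S\N   >
    [4,5] "idea" : (S\N)/S
    [5,7] S   <
      [5,6] "ate" : N
      [6,7] "on" : S\N

S\N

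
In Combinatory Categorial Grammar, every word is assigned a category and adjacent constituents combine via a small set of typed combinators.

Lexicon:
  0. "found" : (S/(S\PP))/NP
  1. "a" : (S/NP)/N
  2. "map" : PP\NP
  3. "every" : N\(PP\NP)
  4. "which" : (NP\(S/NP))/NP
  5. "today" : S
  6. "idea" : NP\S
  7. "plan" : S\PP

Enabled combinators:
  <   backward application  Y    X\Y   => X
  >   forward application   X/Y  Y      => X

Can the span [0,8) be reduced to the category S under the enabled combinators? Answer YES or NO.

YES

[0,8] S   >
  [0,7] S/(S\PP)   >
    [0,1] "found" : (S/(S\PP))/NP
    [1,7] NP   <
      [1,4] S/NP   >
        [1,2] "a" : (S/NP)/N
        [2,4] N   <
          [2,3] "map" : PP\NP
          [3,4] "every" : N\(PP\NP)
      [4,7] NP\(S/NP)   >
        [4,5] "which" : (NP\(S/NP))/NP
        [5,7] NP   <
          [5,6] "today" : S
          [6,7] "idea" : NP\S
  [7,8] "plan" : S\PP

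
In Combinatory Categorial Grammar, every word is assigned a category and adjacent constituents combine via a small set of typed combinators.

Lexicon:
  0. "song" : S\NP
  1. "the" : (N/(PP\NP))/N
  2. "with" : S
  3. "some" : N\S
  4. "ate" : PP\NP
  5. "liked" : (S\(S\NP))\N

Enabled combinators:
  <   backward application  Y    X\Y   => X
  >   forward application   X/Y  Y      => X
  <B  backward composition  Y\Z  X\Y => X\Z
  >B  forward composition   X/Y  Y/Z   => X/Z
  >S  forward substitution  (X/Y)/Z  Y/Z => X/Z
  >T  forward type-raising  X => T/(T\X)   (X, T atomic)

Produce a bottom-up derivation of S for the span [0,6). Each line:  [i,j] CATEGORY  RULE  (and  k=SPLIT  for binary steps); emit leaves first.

[0,6] S   <
  [0,1] "song" : S\NP
  [1,6] S\(S\NP)   <
    [1,5] N   >
      [1,4] N/(PP\NP)   >
        [1,2] "the" : (N/(PP\NP))/N
        [2,4] N   >
          [2,3] N/(N\S)   >T
            [2,3] "with" : S
          [3,4] "some" : N\S
      [4,5] "ate" : PP\NP
    [5,6] "liked" : (S\(S\NP))\N

[0,1] S\NP  lex  "song"
[1,2] (N/(PP\NP))/N  lex  "the"
[2,3] S  lex  "with"
[2,3] N/(N\S)  >T
[3,4] N\S  lex  "some"
[2,4] N  >  k=3
[1,4] N/(PP\NP)  >  k=2
[4,5] PP\NP  lex  "ate"
[1,5] N  >  k=4
[5,6] (S\(S\NP))\N  lex  "liked"
[1,6] S\(S\NP)  <  k=5
[0,6] S  <  k=1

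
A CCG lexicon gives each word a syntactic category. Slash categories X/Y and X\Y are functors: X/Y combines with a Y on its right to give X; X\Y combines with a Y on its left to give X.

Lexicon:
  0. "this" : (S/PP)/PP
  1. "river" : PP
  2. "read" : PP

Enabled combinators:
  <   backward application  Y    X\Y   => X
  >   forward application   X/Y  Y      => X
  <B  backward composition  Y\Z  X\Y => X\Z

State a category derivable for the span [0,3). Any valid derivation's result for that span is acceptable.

S

[0,3] S   >
  [0,2] S/PP   >
    [0,1] "this" : (S/PP)/PP
    [1,2] "river" : PP
  [2,3] "read" : PP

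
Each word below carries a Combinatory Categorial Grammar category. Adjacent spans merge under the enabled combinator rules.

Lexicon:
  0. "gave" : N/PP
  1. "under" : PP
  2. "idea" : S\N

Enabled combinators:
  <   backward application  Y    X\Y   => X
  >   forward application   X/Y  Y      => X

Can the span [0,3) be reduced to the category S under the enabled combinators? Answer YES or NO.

[0,3] S   <
  [0,2] N   >
    [0,1] "gave" : N/PP
    [1,2] "under" : PP
  [2,3] "idea" : S\N

YES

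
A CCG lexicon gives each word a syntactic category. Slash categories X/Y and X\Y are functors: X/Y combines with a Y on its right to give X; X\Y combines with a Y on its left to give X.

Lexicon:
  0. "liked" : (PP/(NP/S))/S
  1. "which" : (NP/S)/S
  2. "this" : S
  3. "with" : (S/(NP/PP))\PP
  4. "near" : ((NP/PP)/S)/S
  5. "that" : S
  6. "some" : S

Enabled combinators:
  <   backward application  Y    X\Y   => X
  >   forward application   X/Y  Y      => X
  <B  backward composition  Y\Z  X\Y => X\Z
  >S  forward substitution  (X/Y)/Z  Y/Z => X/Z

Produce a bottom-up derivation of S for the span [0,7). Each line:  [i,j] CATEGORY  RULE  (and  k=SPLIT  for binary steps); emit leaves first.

[0,7] S   >
  [0,4] S/(NP/PP)   <
    [0,3] PP   >
      [0,2] PP/S   >S
        [0,1] "liked" : (PP/(NP/S))/S
        [1,2] "which" : (NP/S)/S
      [2,3] "this" : S
    [3,4] "with" : (S/(NP/PP))\PP
  [4,7] NP/PP   >
    [4,6] (NP/PP)/S   >
      [4,5] "near" : ((NP/PP)/S)/S
      [5,6] "that" : S
    [6,7] "some" : S

[0,1] (PP/(NP/S))/S  lex  "liked"
[1,2] (NP/S)/S  lex  "which"
[0,2] PP/S  >S  k=1
[2,3] S  lex  "this"
[0,3] PP  >  k=2
[3,4] (S/(NP/PP))\PP  lex  "with"
[0,4] S/(NP/PP)  <  k=3
[4,5] ((NP/PP)/S)/S  lex  "near"
[5,6] S  lex  "that"
[4,6] (NP/PP)/S  >  k=5
[6,7] S  lex  "some"
[4,7] NP/PP  >  k=6
[0,7] S  >  k=4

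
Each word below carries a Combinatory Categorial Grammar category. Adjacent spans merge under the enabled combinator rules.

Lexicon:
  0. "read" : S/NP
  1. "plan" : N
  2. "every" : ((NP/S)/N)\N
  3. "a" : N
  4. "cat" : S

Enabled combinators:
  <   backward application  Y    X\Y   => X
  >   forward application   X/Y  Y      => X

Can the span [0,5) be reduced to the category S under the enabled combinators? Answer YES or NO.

YES

[0,5] S   >
  [0,1] "read" : S/NP
  [1,5] NP   >
    [1,4] NP/S   >
      [1,3] (NP/S)/N   <
        [1,2] "plan" : N
        [2,3] "every" : ((NP/S)/N)\N
      [3,4] "a" : N
    [4,5] "cat" : S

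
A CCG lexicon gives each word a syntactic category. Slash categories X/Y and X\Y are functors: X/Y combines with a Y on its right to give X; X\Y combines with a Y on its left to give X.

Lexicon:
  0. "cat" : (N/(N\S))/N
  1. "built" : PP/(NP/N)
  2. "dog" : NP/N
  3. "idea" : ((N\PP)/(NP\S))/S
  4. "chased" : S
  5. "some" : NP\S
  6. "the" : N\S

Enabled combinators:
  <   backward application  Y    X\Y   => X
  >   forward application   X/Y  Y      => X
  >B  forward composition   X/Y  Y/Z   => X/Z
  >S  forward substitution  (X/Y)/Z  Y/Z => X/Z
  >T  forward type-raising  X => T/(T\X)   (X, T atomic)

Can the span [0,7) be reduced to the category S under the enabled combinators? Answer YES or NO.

(N/(N\S))/N PP/(NP/N) NP/N ((N\PP)/(NP\S))/S S NP\S N\S
CKY chart[0,7] = {N, N/(N\N), NP/(NP\N), PP/(PP\N), S/(S\N)}; S ∉ chart

NO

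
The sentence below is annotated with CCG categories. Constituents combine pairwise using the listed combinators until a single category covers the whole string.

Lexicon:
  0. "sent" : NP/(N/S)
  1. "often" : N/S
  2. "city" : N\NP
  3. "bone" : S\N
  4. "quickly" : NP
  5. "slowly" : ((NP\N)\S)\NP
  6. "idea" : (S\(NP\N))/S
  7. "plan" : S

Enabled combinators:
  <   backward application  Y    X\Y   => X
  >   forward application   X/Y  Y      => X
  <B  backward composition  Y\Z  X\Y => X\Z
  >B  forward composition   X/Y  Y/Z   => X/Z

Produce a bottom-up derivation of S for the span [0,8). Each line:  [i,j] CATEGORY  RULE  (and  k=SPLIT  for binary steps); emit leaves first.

[0,1] NP/(N/S)  lex  "sent"
[1,2] N/S  lex  "often"
[0,2] NP  >  k=1
[2,3] N\NP  lex  "city"
[3,4] S\N  lex  "bone"
[2,4] S\NP  <B  k=3
[4,5] NP  lex  "quickly"
[5,6] ((NP\N)\S)\NP  lex  "slowly"
[4,6] (NP\N)\S  <  k=5
[6,7] (S\(NP\N))/S  lex  "idea"
[7,8] S  lex  "plan"
[6,8] S\(NP\N)  >  k=7
[4,8] S\S  <B  k=6
[2,8] S\NP  <B  k=4
[0,8] S  <  k=2

[0,8] S   <
  [0,2] NP   >
    [0,1] "sent" : NP/(N/S)
    [1,2] "often" : N/S
  [2,8] S\NP   <B
    [2,4] S\NP   <B
      [2,3] "city" : N\NP
      [3,4] "bone" : S\N
    [4,8] S\S   <B
      [4,6] (NP\N)\S   <
        [4,5] "quickly" : NP
        [5,6] "slowly" : ((NP\N)\S)\NP
      [6,8] S\(NP\N)   >
        [6,7] "idea" : (S\(NP\N))/S
        [7,8] "plan" : S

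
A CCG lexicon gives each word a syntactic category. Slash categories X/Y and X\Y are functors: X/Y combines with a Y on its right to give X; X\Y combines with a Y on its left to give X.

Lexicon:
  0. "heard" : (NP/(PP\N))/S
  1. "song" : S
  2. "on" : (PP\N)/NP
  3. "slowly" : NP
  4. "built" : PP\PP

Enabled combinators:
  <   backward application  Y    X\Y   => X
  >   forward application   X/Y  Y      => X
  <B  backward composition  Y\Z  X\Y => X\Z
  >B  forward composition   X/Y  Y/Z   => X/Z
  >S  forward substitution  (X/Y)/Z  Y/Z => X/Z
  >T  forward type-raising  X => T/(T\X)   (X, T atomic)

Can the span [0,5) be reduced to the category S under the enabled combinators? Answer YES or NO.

(NP/(PP\N))/S S (PP\N)/NP NP PP\PP
CKY chart[0,5] = {N/(N\NP), NP, NP/(NP\NP), PP/(PP\NP), S/(S\NP)}; S ∉ chart

NO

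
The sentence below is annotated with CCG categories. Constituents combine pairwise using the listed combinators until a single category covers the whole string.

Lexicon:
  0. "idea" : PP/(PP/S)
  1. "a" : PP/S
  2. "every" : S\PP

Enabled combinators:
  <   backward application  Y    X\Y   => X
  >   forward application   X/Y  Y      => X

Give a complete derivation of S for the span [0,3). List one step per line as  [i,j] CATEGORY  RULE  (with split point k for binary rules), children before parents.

[0,1] PP/(PP/S)  lex  "idea"
[1,2] PP/S  lex  "a"
[0,2] PP  >  k=1
[2,3] S\PP  lex  "every"
[0,3] S  <  k=2

[0,3] S   <
  [0,2] PP   >
    [0,1] "idea" : PP/(PP/S)
    [1,2] "a" : PP/S
  [2,3] "every" : S\PP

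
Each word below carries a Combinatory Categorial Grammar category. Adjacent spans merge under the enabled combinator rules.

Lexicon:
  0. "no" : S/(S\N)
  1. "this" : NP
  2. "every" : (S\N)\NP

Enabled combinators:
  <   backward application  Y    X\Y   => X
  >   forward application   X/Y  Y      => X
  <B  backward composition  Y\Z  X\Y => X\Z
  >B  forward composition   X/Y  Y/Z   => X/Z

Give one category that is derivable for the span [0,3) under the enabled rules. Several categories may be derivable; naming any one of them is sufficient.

S

[0,3] S   >
  [0,1] "no" : S/(S\N)
  [1,3] S\N   <
    [1,2] "this" : NP
    [2,3] "every" : (S\N)\NP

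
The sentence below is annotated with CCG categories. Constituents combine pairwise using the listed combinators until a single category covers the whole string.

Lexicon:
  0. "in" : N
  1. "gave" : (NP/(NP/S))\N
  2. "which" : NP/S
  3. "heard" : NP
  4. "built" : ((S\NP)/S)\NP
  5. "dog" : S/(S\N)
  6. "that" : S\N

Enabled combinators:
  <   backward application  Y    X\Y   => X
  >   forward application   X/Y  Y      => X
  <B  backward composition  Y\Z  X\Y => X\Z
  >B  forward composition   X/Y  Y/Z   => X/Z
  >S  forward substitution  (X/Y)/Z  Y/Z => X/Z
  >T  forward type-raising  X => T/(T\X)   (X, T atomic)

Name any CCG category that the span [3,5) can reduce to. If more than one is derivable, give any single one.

[0,7] S   <
  [0,3] NP   >
    [0,2] NP/(NP/S)   <
      [0,1] "in" : N
      [1,2] "gave" : (NP/(NP/S))\N
    [2,3] "which" : NP/S
  [3,7] S\NP   >
    [3,5] (S\NP)/S   <
      [3,4] "heard" : NP
      [4,5] "built" : ((S\NP)/S)\NP
    [5,7] S   >
      [5,6] "dog" : S/(S\N)
      [6,7] "that" : S\N

(S\NP)/S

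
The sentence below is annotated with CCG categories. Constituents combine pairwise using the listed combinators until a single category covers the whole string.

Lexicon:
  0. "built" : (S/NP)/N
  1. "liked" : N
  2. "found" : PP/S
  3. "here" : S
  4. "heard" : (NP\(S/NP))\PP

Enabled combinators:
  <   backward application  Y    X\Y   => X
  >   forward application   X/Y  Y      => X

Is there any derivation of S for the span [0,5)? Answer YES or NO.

(S/NP)/N N PP/S S (NP\(S/NP))\PP
CKY chart[0,5] = {NP}; S ∉ chart

NO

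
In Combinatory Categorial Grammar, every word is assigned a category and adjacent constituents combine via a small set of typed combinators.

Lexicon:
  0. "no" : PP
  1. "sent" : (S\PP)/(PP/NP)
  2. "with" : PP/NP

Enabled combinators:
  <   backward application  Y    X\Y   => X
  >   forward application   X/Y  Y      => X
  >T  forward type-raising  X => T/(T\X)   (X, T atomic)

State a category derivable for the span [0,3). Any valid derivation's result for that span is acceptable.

[0,3] S   <
  [0,1] "no" : PP
  [1,3] S\PP   >
    [1,2] "sent" : (S\PP)/(PP/NP)
    [2,3] "with" : PP/NP

S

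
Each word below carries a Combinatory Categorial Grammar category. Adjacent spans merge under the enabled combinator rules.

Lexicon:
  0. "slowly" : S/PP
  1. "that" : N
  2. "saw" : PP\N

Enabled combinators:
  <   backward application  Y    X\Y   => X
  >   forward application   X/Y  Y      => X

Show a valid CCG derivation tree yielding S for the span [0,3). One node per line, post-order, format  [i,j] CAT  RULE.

[0,1] S/PP  lex  "slowly"
[1,2] N  lex  "that"
[2,3] PP\N  lex  "saw"
[1,3] PP  <  k=2
[0,3] S  >  k=1

[0,3] S   >
  [0,1] "slowly" : S/PP
  [1,3] PP   <
    [1,2] "that" : N
    [2,3] "saw" : PP\N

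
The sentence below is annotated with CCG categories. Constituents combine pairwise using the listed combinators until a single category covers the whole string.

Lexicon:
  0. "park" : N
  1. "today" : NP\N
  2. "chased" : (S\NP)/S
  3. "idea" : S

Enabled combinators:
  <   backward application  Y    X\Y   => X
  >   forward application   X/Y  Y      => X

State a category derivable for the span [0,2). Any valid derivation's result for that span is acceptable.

NP

[0,4] S   <
  [0,2] NP   <
    [0,1] "park" : N
    [1,2] "today" : NP\N
  [2,4] S\NP   >
    [2,3] "chased" : (S\NP)/S
    [3,4] "idea" : S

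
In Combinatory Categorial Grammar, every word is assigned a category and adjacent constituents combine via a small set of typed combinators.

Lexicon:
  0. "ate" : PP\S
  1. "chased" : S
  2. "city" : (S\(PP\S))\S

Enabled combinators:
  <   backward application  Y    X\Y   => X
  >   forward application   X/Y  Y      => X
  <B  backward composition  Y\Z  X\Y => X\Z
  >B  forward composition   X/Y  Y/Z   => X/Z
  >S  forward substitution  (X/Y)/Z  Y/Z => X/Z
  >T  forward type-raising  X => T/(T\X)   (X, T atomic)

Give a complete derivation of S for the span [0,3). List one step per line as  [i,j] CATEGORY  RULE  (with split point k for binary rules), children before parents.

[0,1] PP\S  lex  "ate"
[1,2] S  lex  "chased"
[2,3] (S\(PP\S))\S  lex  "city"
[1,3] S\(PP\S)  <  k=2
[0,3] S  <  k=1

[0,3] S   <
  [0,1] "ate" : PP\S
  [1,3] S\(PP\S)   <
    [1,2] "chased" : S
    [2,3] "city" : (S\(PP\S))\S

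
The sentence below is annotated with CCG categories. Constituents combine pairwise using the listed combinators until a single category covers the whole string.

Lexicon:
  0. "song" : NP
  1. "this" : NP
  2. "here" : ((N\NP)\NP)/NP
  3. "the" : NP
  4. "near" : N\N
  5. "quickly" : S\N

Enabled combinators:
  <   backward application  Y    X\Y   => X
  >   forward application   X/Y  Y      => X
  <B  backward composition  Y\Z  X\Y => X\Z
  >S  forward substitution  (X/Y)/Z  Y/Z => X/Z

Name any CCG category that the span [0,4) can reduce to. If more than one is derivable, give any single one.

[0,6] S   <
  [0,4] N   <
    [0,1] "song" : NP
    [1,4] N\NP   <
      [1,2] "this" : NP
      [2,4] (N\NP)\NP   >
        [2,3] "here" : ((N\NP)\NP)/NP
        [3,4] "the" : NP
  [4,6] S\N   <B
    [4,5] "near" : N\N
    [5,6] "quickly" : S\N

N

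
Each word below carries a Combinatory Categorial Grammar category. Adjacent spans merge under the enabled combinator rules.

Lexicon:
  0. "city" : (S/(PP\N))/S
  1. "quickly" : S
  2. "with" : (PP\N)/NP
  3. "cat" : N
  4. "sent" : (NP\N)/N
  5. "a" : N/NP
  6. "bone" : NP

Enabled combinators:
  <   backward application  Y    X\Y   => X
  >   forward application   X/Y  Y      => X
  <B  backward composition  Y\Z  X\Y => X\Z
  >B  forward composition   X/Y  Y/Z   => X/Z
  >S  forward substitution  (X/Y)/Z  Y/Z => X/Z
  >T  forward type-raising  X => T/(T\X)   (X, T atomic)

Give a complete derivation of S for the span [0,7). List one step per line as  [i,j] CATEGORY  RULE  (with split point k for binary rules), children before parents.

[0,1] (S/(PP\N))/S  lex  "city"
[1,2] S  lex  "quickly"
[0,2] S/(PP\N)  >  k=1
[2,3] (PP\N)/NP  lex  "with"
[3,4] N  lex  "cat"
[4,5] (NP\N)/N  lex  "sent"
[5,6] N/NP  lex  "a"
[6,7] NP  lex  "bone"
[5,7] N  >  k=6
[4,7] NP\N  >  k=5
[3,7] NP  <  k=4
[2,7] PP\N  >  k=3
[0,7] S  >  k=2

[0,7] S   >
  [0,2] S/(PP\N)   >
    [0,1] "city" : (S/(PP\N))/S
    [1,2] "quickly" : S
  [2,7] PP\N   >
    [2,3] "with" : (PP\N)/NP
    [3,7] NP   <
      [3,4] "cat" : N
      [4,7] NP\N   >
        [4,5] "sent" : (NP\N)/N
        [5,7] N   >
          [5,6] "a" : N/NP
          [6,7] "bone" : NP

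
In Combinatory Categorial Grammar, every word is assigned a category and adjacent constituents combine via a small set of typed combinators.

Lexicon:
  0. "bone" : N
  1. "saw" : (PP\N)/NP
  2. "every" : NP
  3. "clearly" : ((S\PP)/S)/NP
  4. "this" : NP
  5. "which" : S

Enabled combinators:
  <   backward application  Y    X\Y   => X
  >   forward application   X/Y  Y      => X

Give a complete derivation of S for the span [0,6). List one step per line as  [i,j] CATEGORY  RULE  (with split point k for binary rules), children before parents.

[0,1] N  lex  "bone"
[1,2] (PP\N)/NP  lex  "saw"
[2,3] NP  lex  "every"
[1,3] PP\N  >  k=2
[0,3] PP  <  k=1
[3,4] ((S\PP)/S)/NP  lex  "clearly"
[4,5] NP  lex  "this"
[3,5] (S\PP)/S  >  k=4
[5,6] S  lex  "which"
[3,6] S\PP  >  k=5
[0,6] S  <  k=3

[0,6] S   <
  [0,3] PP   <
    [0,1] "bone" : N
    [1,3] PP\N   >
      [1,2] "saw" : (PP\N)/NP
      [2,3] "every" : NP
  [3,6] S\PP   >
    [3,5] (S\PP)/S   >
      [3,4] "clearly" : ((S\PP)/S)/NP
      [4,5] "this" : NP
    [5,6] "which" : S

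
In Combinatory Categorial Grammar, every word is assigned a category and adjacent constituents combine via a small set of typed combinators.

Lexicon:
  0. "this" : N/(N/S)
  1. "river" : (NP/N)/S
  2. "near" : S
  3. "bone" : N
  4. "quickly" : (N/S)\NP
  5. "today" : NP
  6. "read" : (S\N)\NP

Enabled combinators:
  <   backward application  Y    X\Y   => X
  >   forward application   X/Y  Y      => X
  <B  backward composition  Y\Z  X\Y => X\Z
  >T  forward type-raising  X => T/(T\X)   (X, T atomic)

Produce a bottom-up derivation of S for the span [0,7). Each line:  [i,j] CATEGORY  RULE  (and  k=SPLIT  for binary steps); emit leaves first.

[0,1] N/(N/S)  lex  "this"
[1,2] (NP/N)/S  lex  "river"
[2,3] S  lex  "near"
[1,3] NP/N  >  k=2
[3,4] N  lex  "bone"
[1,4] NP  >  k=3
[4,5] (N/S)\NP  lex  "quickly"
[1,5] N/S  <  k=4
[0,5] N  >  k=1
[5,6] NP  lex  "today"
[6,7] (S\N)\NP  lex  "read"
[5,7] S\N  <  k=6
[0,7] S  <  k=5

[0,7] S   <
  [0,5] N   >
    [0,1] "this" : N/(N/S)
    [1,5] N/S   <
      [1,4] NP   >
        [1,3] NP/N   >
          [1,2] "river" : (NP/N)/S
          [2,3] "near" : S
        [3,4] "bone" : N
      [4,5] "quickly" : (N/S)\NP
  [5,7] S\N   <
    [5,6] "today" : NP
    [6,7] "read" : (S\N)\NP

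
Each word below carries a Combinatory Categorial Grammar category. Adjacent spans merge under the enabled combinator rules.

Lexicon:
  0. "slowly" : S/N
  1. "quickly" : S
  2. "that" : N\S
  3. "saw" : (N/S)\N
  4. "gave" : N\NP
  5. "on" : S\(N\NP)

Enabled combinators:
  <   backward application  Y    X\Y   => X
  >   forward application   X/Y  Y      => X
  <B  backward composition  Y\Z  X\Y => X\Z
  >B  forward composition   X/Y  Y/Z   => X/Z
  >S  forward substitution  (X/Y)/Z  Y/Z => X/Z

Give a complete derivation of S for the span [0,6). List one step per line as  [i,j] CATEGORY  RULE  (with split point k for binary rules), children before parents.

[0,6] S   >
  [0,1] "slowly" : S/N
  [1,6] N   >
    [1,4] N/S   <
      [1,3] N   <
        [1,2] "quickly" : S
        [2,3] "that" : N\S
      [3,4] "saw" : (N/S)\N
    [4,6] S   <
      [4,5] "gave" : N\NP
      [5,6] "on" : S\(N\NP)

[0,1] S/N  lex  "slowly"
[1,2] S  lex  "quickly"
[2,3] N\S  lex  "that"
[1,3] N  <  k=2
[3,4] (N/S)\N  lex  "saw"
[1,4] N/S  <  k=3
[4,5] N\NP  lex  "gave"
[5,6] S\(N\NP)  lex  "on"
[4,6] S  <  k=5
[1,6] N  >  k=4
[0,6] S  >  k=1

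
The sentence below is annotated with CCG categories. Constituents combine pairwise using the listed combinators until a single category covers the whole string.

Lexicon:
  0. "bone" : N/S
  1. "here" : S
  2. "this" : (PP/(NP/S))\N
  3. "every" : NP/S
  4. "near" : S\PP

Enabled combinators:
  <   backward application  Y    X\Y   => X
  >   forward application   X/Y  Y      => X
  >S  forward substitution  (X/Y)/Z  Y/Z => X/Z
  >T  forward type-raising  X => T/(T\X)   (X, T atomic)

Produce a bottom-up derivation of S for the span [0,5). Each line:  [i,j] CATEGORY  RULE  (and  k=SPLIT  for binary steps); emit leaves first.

[0,1] N/S  lex  "bone"
[1,2] S  lex  "here"
[0,2] N  >  k=1
[2,3] (PP/(NP/S))\N  lex  "this"
[0,3] PP/(NP/S)  <  k=2
[3,4] NP/S  lex  "every"
[0,4] PP  >  k=3
[4,5] S\PP  lex  "near"
[0,5] S  <  k=4

[0,5] S   <
  [0,4] PP   >
    [0,3] PP/(NP/S)   <
      [0,2] N   >
        [0,1] "bone" : N/S
        [1,2] "here" : S
      [2,3] "this" : (PP/(NP/S))\N
    [3,4] "every" : NP/S
  [4,5] "near" : S\PP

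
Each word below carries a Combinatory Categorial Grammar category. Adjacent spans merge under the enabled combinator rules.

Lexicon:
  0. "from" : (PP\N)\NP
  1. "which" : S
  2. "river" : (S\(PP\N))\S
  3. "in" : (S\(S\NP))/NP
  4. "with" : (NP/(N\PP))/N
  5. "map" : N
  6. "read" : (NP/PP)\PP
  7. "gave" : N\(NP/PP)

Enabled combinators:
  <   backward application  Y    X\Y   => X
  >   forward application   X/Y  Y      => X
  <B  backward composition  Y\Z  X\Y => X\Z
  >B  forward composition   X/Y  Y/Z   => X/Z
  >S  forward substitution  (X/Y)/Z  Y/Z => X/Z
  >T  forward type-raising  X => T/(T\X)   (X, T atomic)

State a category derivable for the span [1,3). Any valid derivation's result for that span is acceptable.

S\(PP\N)

[0,8] S   <
  [0,3] S\NP   <B
    [0,1] "from" : (PP\N)\NP
    [1,3] S\(PP\N)   <
      [1,2] "which" : S
      [2,3] "river" : (S\(PP\N))\S
  [3,8] S\(S\NP)   >
    [3,4] "in" : (S\(S\NP))/NP
    [4,8] NP   >
      [4,6] NP/(N\PP)   >
        [4,5] "with" : (NP/(N\PP))/N
        [5,6] "map" : N
      [6,8] N\PP   <B
        [6,7] "read" : (NP/PP)\PP
        [7,8] "gave" : N\(NP/PP)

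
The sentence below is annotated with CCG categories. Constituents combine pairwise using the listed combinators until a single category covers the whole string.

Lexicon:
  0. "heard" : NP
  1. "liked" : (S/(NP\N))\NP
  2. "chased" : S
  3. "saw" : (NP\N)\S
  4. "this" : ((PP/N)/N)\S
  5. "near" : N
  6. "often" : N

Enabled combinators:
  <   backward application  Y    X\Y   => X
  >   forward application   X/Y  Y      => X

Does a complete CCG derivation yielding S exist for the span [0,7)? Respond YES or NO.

NO

NP (S/(NP\N))\NP S (NP\N)\S ((PP/N)/N)\S N N
CKY chart[0,7] = {PP}; S ∉ chart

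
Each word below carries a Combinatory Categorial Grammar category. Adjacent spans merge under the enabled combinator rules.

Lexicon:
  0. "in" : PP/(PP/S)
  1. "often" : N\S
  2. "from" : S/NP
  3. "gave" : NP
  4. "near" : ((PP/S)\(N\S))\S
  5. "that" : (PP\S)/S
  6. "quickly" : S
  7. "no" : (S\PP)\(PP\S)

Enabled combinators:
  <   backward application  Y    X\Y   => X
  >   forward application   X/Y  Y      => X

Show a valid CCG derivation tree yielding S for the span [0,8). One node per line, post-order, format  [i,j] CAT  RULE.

[0,1] PP/(PP/S)  lex  "in"
[1,2] N\S  lex  "often"
[2,3] S/NP  lex  "from"
[3,4] NP  lex  "gave"
[2,4] S  >  k=3
[4,5] ((PP/S)\(N\S))\S  lex  "near"
[2,5] (PP/S)\(N\S)  <  k=4
[1,5] PP/S  <  k=2
[0,5] PP  >  k=1
[5,6] (PP\S)/S  lex  "that"
[6,7] S  lex  "quickly"
[5,7] PP\S  >  k=6
[7,8] (S\PP)\(PP\S)  lex  "no"
[5,8] S\PP  <  k=7
[0,8] S  <  k=5

[0,8] S   <
  [0,5] PP   >
    [0,1] "in" : PP/(PP/S)
    [1,5] PP/S   <
      [1,2] "often" : N\S
      [2,5] (PP/S)\(N\S)   <
        [2,4] S   >
          [2,3] "from" : S/NP
          [3,4] "gave" : NP
        [4,5] "near" : ((PP/S)\(N\S))\S
  [5,8] S\PP   <
    [5,7] PP\S   >
      [5,6] "that" : (PP\S)/S
      [6,7] "quickly" : S
    [7,8] "no" : (S\PP)\(PP\S)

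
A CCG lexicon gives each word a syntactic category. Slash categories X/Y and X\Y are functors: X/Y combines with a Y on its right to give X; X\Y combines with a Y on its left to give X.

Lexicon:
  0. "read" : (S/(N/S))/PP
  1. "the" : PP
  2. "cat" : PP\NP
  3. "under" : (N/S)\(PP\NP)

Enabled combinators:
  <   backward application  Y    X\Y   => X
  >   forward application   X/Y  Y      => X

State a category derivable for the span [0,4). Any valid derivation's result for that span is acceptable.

S

[0,4] S   >
  [0,2] S/(N/S)   >
    [0,1] "read" : (S/(N/S))/PP
    [1,2] "the" : PP
  [2,4] N/S   <
    [2,3] "cat" : PP\NP
    [3,4] "under" : (N/S)\(PP\NP)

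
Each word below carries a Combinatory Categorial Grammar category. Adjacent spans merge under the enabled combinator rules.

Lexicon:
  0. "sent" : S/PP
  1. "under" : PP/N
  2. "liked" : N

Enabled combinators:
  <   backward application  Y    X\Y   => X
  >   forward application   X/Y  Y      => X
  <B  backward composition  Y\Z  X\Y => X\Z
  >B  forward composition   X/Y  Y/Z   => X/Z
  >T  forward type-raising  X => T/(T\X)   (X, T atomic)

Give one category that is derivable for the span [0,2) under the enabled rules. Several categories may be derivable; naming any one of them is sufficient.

S/N

[0,3] S   >
  [0,2] S/N   >B
    [0,1] "sent" : S/PP
    [1,2] "under" : PP/N
  [2,3] "liked" : N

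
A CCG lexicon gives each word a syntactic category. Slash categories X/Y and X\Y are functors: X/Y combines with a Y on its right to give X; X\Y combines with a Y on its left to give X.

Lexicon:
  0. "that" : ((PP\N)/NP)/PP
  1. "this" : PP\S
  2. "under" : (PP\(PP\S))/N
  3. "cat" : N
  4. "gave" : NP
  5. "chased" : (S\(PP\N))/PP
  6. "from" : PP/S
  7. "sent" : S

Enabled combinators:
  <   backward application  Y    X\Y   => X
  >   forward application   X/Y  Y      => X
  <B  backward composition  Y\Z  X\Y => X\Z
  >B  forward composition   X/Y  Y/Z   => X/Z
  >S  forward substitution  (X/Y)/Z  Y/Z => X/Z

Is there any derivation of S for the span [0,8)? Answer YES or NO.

YES

[0,8] S   <
  [0,5] PP\N   >
    [0,4] (PP\N)/NP   >
      [0,1] "that" : ((PP\N)/NP)/PP
      [1,4] PP   <
        [1,2] "this" : PP\S
        [2,4] PP\(PP\S)   >
          [2,3] "under" : (PP\(PP\S))/N
          [3,4] "cat" : N
    [4,5] "gave" : NP
  [5,8] S\(PP\N)   >
    [5,6] "chased" : (S\(PP\N))/PP
    [6,8] PP   >
      [6,7] "from" : PP/S
      [7,8] "sent" : S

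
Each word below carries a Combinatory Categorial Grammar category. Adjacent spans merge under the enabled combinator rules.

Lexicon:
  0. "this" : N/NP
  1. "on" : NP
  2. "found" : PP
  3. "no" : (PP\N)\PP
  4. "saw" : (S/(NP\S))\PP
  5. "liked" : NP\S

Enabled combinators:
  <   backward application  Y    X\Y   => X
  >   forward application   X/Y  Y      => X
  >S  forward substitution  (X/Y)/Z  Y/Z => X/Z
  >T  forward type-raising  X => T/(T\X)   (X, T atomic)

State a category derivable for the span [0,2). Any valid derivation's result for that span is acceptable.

N

[0,6] S   >
  [0,5] S/(NP\S)   <
    [0,4] PP   <
      [0,2] N   >
        [0,1] "this" : N/NP
        [1,2] "on" : NP
      [2,4] PP\N   <
        [2,3] "found" : PP
        [3,4] "no" : (PP\N)\PP
    [4,5] "saw" : (S/(NP\S))\PP
  [5,6] "liked" : NP\S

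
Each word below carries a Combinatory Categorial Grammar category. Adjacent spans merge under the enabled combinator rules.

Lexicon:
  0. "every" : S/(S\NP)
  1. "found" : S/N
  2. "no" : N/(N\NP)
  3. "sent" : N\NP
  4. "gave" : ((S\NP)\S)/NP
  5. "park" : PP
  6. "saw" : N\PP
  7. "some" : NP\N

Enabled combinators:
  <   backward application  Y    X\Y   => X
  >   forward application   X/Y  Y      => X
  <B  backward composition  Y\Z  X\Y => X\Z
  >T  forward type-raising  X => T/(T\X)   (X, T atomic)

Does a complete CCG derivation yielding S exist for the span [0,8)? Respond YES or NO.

YES

[0,8] S   >
  [0,1] "every" : S/(S\NP)
  [1,8] S\NP   <
    [1,4] S   >
      [1,2] "found" : S/N
      [2,4] N   >
        [2,3] "no" : N/(N\NP)
        [3,4] "sent" : N\NP
    [4,8] (S\NP)\S   >
      [4,5] "gave" : ((S\NP)\S)/NP
      [5,8] NP   <
        [5,6] "park" : PP
        [6,8] NP\PP   <B
          [6,7] "saw" : N\PP
          [7,8] "some" : NP\N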